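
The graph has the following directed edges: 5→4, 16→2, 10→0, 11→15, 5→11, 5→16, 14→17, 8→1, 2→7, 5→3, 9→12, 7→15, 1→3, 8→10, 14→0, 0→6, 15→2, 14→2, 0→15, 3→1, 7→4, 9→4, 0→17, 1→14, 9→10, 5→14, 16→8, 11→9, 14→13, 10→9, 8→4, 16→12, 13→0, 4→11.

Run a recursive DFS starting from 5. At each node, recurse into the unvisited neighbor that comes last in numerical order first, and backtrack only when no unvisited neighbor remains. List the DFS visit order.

Visit 5
5 → 16
16 → 12
16 → 8
8 → 10
10 → 9
9 → 4
4 → 11
11 → 15
15 → 2
2 → 7
10 → 0
0 → 17
0 → 6
8 → 1
1 → 14
14 → 13
1 → 3

5 → 16 → 12 → 8 → 10 → 9 → 4 → 11 → 15 → 2 → 7 → 0 → 17 → 6 → 1 → 14 → 13 → 3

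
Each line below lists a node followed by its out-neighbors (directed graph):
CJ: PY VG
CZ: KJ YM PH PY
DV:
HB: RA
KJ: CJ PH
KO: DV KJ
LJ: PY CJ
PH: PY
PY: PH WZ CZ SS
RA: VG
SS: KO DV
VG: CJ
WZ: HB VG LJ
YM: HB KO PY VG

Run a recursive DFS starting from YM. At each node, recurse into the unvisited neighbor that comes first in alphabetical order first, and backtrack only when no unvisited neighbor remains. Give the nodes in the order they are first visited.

Visit YM
YM → HB
HB → RA
RA → VG
VG → CJ
CJ → PY
PY → CZ
CZ → KJ
KJ → PH
PY → SS
SS → DV
SS → KO
PY → WZ
WZ → LJ

YM, HB, RA, VG, CJ, PY, CZ, KJ, PH, SS, DV, KO, WZ, LJ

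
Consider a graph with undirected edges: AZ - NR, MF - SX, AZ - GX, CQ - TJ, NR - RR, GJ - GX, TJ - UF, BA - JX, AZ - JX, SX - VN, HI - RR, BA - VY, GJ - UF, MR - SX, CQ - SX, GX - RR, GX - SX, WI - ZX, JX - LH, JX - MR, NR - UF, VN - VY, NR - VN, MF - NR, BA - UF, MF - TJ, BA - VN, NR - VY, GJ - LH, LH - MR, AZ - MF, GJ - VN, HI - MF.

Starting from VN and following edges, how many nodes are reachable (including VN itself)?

BFS from VN visits: VN, BA, GJ, NR, SX, VY, JX, UF, GX, LH, AZ, MF, RR, CQ, MR, TJ, HI
Reachable nodes: 17 of 19 total.

17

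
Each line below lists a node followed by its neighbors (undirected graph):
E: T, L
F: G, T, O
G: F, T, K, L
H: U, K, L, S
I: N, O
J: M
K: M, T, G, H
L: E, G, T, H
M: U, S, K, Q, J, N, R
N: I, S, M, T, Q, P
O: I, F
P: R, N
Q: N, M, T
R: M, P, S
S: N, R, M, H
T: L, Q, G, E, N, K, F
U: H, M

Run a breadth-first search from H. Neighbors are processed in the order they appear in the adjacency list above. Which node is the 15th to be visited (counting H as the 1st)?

Visit H; enqueue U, K, L, S → queue [U, K, L, S]
Visit U; enqueue M → queue [K, L, S, M]
Visit K; enqueue T, G → queue [L, S, M, T, G]
Visit L; enqueue E → queue [S, M, T, G, E]
Visit S; enqueue N, R → queue [M, T, G, E, N, R]
Visit M; enqueue Q, J → queue [T, G, E, N, R, Q, J]
Visit T; enqueue F → queue [G, E, N, R, Q, J, F]
Visit G → queue [E, N, R, Q, J, F]
Visit E → queue [N, R, Q, J, F]
Visit N; enqueue I, P → queue [R, Q, J, F, I, P]
Visit R → queue [Q, J, F, I, P]
Visit Q → queue [J, F, I, P]
Visit J → queue [F, I, P]
Visit F; enqueue O → queue [I, P, O]
Visit I → queue [P, O]
Visit P → queue [O]
Visit O → queue []

Visit order: H, U, K, L, S, M, T, G, E, N, R, Q, J, F, I, P, O

I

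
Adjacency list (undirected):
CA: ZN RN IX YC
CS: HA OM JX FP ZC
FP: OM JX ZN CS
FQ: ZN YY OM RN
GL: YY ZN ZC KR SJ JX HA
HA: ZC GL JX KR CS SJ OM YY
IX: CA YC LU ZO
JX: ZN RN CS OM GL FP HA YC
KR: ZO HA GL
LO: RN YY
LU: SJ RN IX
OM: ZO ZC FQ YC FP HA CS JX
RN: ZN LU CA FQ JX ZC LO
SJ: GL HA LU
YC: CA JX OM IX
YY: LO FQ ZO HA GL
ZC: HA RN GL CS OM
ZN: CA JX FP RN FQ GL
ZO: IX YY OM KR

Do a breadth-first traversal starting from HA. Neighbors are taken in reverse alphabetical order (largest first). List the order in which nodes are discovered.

HA, ZC, YY, SJ, OM, KR, JX, GL, CS, RN, ZO, LO, FQ, LU, YC, FP, ZN, CA, IX

Visit HA; enqueue ZC, YY, SJ, OM, KR, JX, GL, CS → queue [ZC, YY, SJ, OM, KR, JX, GL, CS]
Visit ZC; enqueue RN → queue [YY, SJ, OM, KR, JX, GL, CS, RN]
Visit YY; enqueue ZO, LO, FQ → queue [SJ, OM, KR, JX, GL, CS, RN, ZO, LO, FQ]
Visit SJ; enqueue LU → queue [OM, KR, JX, GL, CS, RN, ZO, LO, FQ, LU]
Visit OM; enqueue YC, FP → queue [KR, JX, GL, CS, RN, ZO, LO, FQ, LU, YC, FP]
Visit KR → queue [JX, GL, CS, RN, ZO, LO, FQ, LU, YC, FP]
Visit JX; enqueue ZN → queue [GL, CS, RN, ZO, LO, FQ, LU, YC, FP, ZN]
Visit GL → queue [CS, RN, ZO, LO, FQ, LU, YC, FP, ZN]
Visit CS → queue [RN, ZO, LO, FQ, LU, YC, FP, ZN]
Visit RN; enqueue CA → queue [ZO, LO, FQ, LU, YC, FP, ZN, CA]
Visit ZO; enqueue IX → queue [LO, FQ, LU, YC, FP, ZN, CA, IX]
Visit LO → queue [FQ, LU, YC, FP, ZN, CA, IX]
Visit FQ → queue [LU, YC, FP, ZN, CA, IX]
Visit LU → queue [YC, FP, ZN, CA, IX]
Visit YC → queue [FP, ZN, CA, IX]
Visit FP → queue [ZN, CA, IX]
Visit ZN → queue [CA, IX]
Visit CA → queue [IX]
Visit IX → queue []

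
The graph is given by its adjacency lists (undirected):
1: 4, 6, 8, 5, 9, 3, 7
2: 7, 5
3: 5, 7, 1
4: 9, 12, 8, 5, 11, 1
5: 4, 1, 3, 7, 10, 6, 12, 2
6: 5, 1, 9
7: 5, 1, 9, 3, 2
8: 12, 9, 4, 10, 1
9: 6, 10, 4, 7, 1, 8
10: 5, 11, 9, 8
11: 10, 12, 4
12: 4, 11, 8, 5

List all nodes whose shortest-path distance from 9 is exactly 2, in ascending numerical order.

Level 0: 9
Level 1: 1, 4, 6, 7, 8, 10
Level 2: 2, 3, 5, 11, 12

2, 3, 5, 11, 12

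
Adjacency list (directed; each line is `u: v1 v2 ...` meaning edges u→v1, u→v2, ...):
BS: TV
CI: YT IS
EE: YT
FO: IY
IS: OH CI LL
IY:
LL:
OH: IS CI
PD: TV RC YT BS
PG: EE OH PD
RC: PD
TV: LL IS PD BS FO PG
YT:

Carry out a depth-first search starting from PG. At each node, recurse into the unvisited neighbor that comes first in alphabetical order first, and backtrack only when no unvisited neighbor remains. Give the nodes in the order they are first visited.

Visit PG
PG → EE
EE → YT
PG → OH
OH → CI
CI → IS
IS → LL
PG → PD
PD → BS
BS → TV
TV → FO
FO → IY
PD → RC

PG, EE, YT, OH, CI, IS, LL, PD, BS, TV, FO, IY, RC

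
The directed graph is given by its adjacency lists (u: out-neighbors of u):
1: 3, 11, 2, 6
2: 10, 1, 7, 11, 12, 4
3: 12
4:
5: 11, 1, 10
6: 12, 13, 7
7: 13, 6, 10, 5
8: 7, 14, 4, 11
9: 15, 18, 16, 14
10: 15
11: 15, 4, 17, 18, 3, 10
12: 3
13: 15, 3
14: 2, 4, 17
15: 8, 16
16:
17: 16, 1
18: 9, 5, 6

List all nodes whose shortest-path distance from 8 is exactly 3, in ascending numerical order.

Level 0: 8
Level 1: 4, 7, 11, 14
Level 2: 2, 3, 5, 6, 10, 13, 15, 17, 18
Level 3: 1, 9, 12, 16

1, 9, 12, 16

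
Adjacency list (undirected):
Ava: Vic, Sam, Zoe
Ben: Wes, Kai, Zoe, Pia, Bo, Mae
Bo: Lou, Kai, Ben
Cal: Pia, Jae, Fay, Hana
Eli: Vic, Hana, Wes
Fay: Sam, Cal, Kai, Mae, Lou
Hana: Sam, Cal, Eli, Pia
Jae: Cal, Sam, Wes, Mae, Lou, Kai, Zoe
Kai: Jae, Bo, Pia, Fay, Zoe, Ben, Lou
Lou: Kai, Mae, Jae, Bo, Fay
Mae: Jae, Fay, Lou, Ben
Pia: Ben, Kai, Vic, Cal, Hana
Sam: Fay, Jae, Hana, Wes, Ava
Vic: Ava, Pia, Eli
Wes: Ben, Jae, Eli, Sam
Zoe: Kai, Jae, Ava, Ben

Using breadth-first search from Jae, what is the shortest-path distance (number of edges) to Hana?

2

Level 0: Jae
Level 1: Cal, Kai, Lou, Mae, Sam, Wes, Zoe
Level 2: Ava, Ben, Bo, Eli, Fay, Hana, Pia
Level 3: Vic
Hana first appears at level 2.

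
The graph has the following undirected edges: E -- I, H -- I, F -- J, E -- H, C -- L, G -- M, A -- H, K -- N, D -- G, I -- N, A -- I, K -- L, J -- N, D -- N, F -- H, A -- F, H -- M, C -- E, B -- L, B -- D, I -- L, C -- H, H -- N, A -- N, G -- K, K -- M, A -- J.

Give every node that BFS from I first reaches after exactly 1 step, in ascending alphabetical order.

Level 0: I
Level 1: A, E, H, L, N
Level 2: B, C, D, F, J, K, M
Level 3: G

A, E, H, L, N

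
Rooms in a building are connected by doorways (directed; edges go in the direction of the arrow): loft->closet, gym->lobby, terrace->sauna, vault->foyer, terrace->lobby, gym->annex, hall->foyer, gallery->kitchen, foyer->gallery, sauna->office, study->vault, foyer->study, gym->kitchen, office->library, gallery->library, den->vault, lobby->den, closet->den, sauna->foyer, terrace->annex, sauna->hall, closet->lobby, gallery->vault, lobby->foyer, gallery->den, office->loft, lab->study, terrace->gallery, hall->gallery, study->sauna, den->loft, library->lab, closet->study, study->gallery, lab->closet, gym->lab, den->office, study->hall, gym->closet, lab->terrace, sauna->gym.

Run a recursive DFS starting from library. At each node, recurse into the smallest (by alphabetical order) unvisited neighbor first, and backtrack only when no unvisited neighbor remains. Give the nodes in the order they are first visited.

Visit library
library → lab
lab → closet
closet → den
den → loft
den → office
den → vault
vault → foyer
foyer → gallery
gallery → kitchen
foyer → study
study → hall
study → sauna
sauna → gym
gym → annex
gym → lobby
lab → terrace

library -> lab -> closet -> den -> loft -> office -> vault -> foyer -> gallery -> kitchen -> study -> hall -> sauna -> gym -> annex -> lobby -> terrace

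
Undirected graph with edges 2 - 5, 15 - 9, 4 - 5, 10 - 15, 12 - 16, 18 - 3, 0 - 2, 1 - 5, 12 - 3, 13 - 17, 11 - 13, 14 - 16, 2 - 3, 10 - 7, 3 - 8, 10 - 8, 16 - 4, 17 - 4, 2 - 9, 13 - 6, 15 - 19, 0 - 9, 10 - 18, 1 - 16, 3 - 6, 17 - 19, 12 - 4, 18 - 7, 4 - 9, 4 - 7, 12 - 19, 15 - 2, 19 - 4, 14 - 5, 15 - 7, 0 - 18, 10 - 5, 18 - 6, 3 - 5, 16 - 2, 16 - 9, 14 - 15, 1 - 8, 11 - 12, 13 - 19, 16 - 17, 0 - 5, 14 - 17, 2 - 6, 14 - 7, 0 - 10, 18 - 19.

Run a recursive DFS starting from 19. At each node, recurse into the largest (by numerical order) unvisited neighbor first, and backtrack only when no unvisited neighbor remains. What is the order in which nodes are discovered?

Visit 19
19 → 18
18 → 10
10 → 15
15 → 14
14 → 17
17 → 16
16 → 12
12 → 11
11 → 13
13 → 6
6 → 3
3 → 8
8 → 1
1 → 5
5 → 4
4 → 9
9 → 2
2 → 0
4 → 7

19 18 10 15 14 17 16 12 11 13 6 3 8 1 5 4 9 2 0 7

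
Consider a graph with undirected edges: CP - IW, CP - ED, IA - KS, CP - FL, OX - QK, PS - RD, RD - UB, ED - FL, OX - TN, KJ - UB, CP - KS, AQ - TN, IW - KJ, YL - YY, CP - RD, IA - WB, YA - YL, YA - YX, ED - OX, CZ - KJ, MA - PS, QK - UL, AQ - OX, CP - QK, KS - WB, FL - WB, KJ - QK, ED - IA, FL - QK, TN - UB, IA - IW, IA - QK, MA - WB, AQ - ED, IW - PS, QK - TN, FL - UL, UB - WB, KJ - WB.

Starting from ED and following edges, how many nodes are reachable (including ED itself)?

18

BFS from ED visits: ED, AQ, CP, FL, IA, OX, TN, IW, KS, QK, RD, UL, WB, UB, KJ, PS, MA, CZ
Reachable nodes: 18 of 22 total.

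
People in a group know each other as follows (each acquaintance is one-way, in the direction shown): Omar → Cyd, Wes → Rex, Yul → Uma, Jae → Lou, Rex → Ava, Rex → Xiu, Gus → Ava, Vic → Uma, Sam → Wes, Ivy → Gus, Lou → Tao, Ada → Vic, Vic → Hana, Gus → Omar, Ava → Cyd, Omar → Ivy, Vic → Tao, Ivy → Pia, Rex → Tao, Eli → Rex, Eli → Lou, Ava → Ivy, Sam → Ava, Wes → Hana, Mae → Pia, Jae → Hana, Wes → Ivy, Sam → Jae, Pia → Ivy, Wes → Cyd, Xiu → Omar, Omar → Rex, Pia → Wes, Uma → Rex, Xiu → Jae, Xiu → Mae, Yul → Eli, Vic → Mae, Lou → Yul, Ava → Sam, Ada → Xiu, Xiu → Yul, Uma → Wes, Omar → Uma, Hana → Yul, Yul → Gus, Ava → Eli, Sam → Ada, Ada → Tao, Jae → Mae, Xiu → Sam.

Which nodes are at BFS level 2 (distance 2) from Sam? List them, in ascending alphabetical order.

Cyd, Eli, Hana, Ivy, Lou, Mae, Rex, Tao, Vic, Xiu

Level 0: Sam
Level 1: Ada, Ava, Jae, Wes
Level 2: Cyd, Eli, Hana, Ivy, Lou, Mae, Rex, Tao, Vic, Xiu
Level 3: Gus, Omar, Pia, Uma, Yul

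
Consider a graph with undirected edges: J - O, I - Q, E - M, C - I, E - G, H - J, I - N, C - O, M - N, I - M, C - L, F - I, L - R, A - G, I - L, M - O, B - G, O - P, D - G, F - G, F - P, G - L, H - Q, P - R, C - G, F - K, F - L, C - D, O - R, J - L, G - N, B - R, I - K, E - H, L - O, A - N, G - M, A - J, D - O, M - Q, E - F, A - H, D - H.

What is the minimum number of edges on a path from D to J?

2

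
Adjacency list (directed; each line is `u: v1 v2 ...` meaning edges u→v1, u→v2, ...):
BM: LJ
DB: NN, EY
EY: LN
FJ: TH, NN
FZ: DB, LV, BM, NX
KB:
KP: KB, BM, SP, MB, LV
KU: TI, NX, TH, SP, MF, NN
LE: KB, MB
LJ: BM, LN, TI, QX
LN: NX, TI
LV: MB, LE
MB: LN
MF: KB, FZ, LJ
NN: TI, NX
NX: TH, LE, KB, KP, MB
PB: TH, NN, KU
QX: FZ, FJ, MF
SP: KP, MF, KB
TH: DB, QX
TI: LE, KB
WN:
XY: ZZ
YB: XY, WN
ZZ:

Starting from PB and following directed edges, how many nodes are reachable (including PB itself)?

BFS from PB visits: PB, TH, NN, KU, QX, DB, TI, NX, SP, MF, FZ, FJ, EY, LE, KB, MB, KP, LJ, LV, BM, LN
Reachable nodes: 21 of 25 total.

21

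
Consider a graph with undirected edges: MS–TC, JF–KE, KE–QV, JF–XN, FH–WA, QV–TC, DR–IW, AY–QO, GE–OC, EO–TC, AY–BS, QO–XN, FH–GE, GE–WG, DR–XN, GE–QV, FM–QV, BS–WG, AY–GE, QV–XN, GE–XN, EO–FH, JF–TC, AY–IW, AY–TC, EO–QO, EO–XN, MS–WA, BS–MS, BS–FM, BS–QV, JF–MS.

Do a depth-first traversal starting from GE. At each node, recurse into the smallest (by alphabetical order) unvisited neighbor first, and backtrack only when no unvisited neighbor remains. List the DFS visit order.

Visit GE
GE → AY
AY → BS
BS → FM
FM → QV
QV → KE
KE → JF
JF → MS
MS → TC
TC → EO
EO → FH
FH → WA
EO → QO
QO → XN
XN → DR
DR → IW
BS → WG
GE → OC

GE, AY, BS, FM, QV, KE, JF, MS, TC, EO, FH, WA, QO, XN, DR, IW, WG, OC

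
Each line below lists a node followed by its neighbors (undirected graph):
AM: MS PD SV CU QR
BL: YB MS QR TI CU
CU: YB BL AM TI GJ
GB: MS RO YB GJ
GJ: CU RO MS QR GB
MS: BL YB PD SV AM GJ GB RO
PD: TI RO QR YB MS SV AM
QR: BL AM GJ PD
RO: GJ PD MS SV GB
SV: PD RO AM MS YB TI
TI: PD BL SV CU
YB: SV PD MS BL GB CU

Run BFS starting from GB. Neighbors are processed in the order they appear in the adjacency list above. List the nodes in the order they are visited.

Visit GB; enqueue MS, RO, YB, GJ → queue [MS, RO, YB, GJ]
Visit MS; enqueue BL, PD, SV, AM → queue [RO, YB, GJ, BL, PD, SV, AM]
Visit RO → queue [YB, GJ, BL, PD, SV, AM]
Visit YB; enqueue CU → queue [GJ, BL, PD, SV, AM, CU]
Visit GJ; enqueue QR → queue [BL, PD, SV, AM, CU, QR]
Visit BL; enqueue TI → queue [PD, SV, AM, CU, QR, TI]
Visit PD → queue [SV, AM, CU, QR, TI]
Visit SV → queue [AM, CU, QR, TI]
Visit AM → queue [CU, QR, TI]
Visit CU → queue [QR, TI]
Visit QR → queue [TI]
Visit TI → queue []

GB MS RO YB GJ BL PD SV AM CU QR TI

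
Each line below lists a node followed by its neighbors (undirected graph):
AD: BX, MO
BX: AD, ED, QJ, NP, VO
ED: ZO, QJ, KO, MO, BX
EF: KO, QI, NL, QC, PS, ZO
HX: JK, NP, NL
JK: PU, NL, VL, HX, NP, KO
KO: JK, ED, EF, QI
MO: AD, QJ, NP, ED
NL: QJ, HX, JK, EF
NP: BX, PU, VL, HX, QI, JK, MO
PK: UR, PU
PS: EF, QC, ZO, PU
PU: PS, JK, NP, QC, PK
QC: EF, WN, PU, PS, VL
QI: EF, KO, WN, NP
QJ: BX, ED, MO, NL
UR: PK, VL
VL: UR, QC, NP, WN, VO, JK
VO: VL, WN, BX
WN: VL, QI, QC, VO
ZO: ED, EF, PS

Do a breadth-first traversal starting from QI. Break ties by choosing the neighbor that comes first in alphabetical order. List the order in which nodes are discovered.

QI EF KO NP WN NL PS QC ZO ED JK BX HX MO PU VL VO QJ AD PK UR

Visit QI; enqueue EF, KO, NP, WN → queue [EF, KO, NP, WN]
Visit EF; enqueue NL, PS, QC, ZO → queue [KO, NP, WN, NL, PS, QC, ZO]
Visit KO; enqueue ED, JK → queue [NP, WN, NL, PS, QC, ZO, ED, JK]
Visit NP; enqueue BX, HX, MO, PU, VL → queue [WN, NL, PS, QC, ZO, ED, JK, BX, HX, MO, PU, VL]
Visit WN; enqueue VO → queue [NL, PS, QC, ZO, ED, JK, BX, HX, MO, PU, VL, VO]
Visit NL; enqueue QJ → queue [PS, QC, ZO, ED, JK, BX, HX, MO, PU, VL, VO, QJ]
Visit PS → queue [QC, ZO, ED, JK, BX, HX, MO, PU, VL, VO, QJ]
Visit QC → queue [ZO, ED, JK, BX, HX, MO, PU, VL, VO, QJ]
Visit ZO → queue [ED, JK, BX, HX, MO, PU, VL, VO, QJ]
Visit ED → queue [JK, BX, HX, MO, PU, VL, VO, QJ]
Visit JK → queue [BX, HX, MO, PU, VL, VO, QJ]
Visit BX; enqueue AD → queue [HX, MO, PU, VL, VO, QJ, AD]
Visit HX → queue [MO, PU, VL, VO, QJ, AD]
Visit MO → queue [PU, VL, VO, QJ, AD]
Visit PU; enqueue PK → queue [VL, VO, QJ, AD, PK]
Visit VL; enqueue UR → queue [VO, QJ, AD, PK, UR]
Visit VO → queue [QJ, AD, PK, UR]
Visit QJ → queue [AD, PK, UR]
Visit AD → queue [PK, UR]
Visit PK → queue [UR]
Visit UR → queue []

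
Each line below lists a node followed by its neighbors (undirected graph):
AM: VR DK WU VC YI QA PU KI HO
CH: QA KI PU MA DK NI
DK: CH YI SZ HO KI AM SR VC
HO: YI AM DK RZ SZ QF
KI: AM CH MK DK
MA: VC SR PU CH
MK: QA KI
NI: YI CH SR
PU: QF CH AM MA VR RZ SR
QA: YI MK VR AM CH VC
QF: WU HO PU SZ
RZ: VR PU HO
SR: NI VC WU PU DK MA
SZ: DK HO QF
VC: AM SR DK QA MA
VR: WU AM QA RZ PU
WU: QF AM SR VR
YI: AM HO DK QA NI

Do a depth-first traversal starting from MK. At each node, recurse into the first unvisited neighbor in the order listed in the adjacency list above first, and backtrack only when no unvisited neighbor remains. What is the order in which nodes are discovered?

MK, QA, YI, AM, VR, WU, QF, HO, DK, CH, KI, PU, MA, VC, SR, NI, RZ, SZ

Visit MK
MK → QA
QA → YI
YI → AM
AM → VR
VR → WU
WU → QF
QF → HO
HO → DK
DK → CH
CH → KI
CH → PU
PU → MA
MA → VC
VC → SR
SR → NI
PU → RZ
DK → SZ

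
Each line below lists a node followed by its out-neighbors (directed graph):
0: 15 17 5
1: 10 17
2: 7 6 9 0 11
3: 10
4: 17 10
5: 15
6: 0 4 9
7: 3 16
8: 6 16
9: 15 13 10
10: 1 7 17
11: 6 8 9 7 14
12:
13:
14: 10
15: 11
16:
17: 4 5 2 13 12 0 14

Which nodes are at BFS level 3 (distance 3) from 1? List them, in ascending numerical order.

Level 0: 1
Level 1: 10, 17
Level 2: 0, 2, 4, 5, 7, 12, 13, 14
Level 3: 3, 6, 9, 11, 15, 16
Level 4: 8

3, 6, 9, 11, 15, 16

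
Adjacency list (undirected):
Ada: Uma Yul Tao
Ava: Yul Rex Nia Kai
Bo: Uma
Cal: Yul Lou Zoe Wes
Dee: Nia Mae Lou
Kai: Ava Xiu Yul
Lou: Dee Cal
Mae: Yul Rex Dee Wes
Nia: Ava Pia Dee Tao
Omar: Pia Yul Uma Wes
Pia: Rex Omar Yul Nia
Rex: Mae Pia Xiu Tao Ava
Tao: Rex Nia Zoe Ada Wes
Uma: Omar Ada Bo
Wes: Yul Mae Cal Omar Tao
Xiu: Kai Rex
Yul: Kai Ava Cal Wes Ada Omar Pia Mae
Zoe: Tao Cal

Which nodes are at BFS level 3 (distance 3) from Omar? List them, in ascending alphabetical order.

Dee, Lou, Xiu, Zoe

Level 0: Omar
Level 1: Pia, Uma, Wes, Yul
Level 2: Ada, Ava, Bo, Cal, Kai, Mae, Nia, Rex, Tao
Level 3: Dee, Lou, Xiu, Zoe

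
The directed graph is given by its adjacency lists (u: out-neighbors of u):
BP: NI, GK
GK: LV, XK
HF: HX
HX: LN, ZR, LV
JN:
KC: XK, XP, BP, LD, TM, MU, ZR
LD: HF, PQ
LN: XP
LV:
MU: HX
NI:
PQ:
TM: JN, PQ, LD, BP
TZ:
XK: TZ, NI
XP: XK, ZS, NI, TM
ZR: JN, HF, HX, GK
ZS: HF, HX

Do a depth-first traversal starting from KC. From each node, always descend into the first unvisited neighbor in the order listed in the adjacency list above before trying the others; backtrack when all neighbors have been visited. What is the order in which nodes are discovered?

KC → XK → TZ → NI → XP → ZS → HF → HX → LN → ZR → JN → GK → LV → TM → PQ → LD → BP → MU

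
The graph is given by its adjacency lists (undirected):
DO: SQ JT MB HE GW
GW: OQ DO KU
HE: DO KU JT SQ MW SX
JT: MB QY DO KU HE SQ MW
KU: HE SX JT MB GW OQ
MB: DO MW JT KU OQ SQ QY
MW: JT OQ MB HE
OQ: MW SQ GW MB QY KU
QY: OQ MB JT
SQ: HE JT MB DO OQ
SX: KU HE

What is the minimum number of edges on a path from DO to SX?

2

Level 0: DO
Level 1: GW, HE, JT, MB, SQ
Level 2: KU, MW, OQ, QY, SX
SX first appears at level 2.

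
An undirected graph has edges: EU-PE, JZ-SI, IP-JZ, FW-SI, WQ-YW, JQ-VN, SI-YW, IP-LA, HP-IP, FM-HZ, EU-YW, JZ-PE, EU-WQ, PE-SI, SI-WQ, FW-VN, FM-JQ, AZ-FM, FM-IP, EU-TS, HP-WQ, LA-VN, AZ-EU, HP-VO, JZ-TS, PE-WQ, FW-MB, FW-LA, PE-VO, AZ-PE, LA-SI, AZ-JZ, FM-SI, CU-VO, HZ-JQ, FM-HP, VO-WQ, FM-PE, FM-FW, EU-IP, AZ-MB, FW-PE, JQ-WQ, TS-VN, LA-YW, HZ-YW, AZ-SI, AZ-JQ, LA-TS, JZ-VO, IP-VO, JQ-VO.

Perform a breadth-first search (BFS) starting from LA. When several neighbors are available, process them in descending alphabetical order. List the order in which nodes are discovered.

LA, YW, VN, TS, SI, IP, FW, WQ, HZ, EU, JQ, JZ, PE, FM, AZ, VO, HP, MB, CU

Visit LA; enqueue YW, VN, TS, SI, IP, FW → queue [YW, VN, TS, SI, IP, FW]
Visit YW; enqueue WQ, HZ, EU → queue [VN, TS, SI, IP, FW, WQ, HZ, EU]
Visit VN; enqueue JQ → queue [TS, SI, IP, FW, WQ, HZ, EU, JQ]
Visit TS; enqueue JZ → queue [SI, IP, FW, WQ, HZ, EU, JQ, JZ]
Visit SI; enqueue PE, FM, AZ → queue [IP, FW, WQ, HZ, EU, JQ, JZ, PE, FM, AZ]
Visit IP; enqueue VO, HP → queue [FW, WQ, HZ, EU, JQ, JZ, PE, FM, AZ, VO, HP]
Visit FW; enqueue MB → queue [WQ, HZ, EU, JQ, JZ, PE, FM, AZ, VO, HP, MB]
Visit WQ → queue [HZ, EU, JQ, JZ, PE, FM, AZ, VO, HP, MB]
Visit HZ → queue [EU, JQ, JZ, PE, FM, AZ, VO, HP, MB]
Visit EU → queue [JQ, JZ, PE, FM, AZ, VO, HP, MB]
Visit JQ → queue [JZ, PE, FM, AZ, VO, HP, MB]
Visit JZ → queue [PE, FM, AZ, VO, HP, MB]
Visit PE → queue [FM, AZ, VO, HP, MB]
Visit FM → queue [AZ, VO, HP, MB]
Visit AZ → queue [VO, HP, MB]
Visit VO; enqueue CU → queue [HP, MB, CU]
Visit HP → queue [MB, CU]
Visit MB → queue [CU]
Visit CU → queue []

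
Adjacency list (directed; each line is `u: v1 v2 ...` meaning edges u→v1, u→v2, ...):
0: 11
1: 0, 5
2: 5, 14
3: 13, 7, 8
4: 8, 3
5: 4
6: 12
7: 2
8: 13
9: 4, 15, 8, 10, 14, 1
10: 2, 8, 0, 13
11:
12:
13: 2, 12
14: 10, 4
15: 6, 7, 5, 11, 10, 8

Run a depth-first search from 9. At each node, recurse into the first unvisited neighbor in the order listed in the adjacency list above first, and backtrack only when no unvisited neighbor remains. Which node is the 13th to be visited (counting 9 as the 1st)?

Visit 9
9 → 4
4 → 8
8 → 13
13 → 2
2 → 5
2 → 14
14 → 10
10 → 0
0 → 11
13 → 12
4 → 3
3 → 7
9 → 15
15 → 6
9 → 1

Visit order: 9, 4, 8, 13, 2, 5, 14, 10, 0, 11, 12, 3, 7, 15, 6, 1

7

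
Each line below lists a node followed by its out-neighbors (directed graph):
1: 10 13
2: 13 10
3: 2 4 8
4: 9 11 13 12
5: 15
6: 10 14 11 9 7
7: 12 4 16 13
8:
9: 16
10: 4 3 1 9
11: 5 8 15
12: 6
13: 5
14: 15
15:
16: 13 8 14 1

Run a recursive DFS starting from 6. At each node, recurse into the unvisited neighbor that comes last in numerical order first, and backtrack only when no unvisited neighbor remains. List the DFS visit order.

6, 14, 15, 11, 8, 5, 10, 9, 16, 13, 1, 4, 12, 3, 2, 7

Visit 6
6 → 14
14 → 15
6 → 11
11 → 8
11 → 5
6 → 10
10 → 9
9 → 16
16 → 13
16 → 1
10 → 4
4 → 12
10 → 3
3 → 2
6 → 7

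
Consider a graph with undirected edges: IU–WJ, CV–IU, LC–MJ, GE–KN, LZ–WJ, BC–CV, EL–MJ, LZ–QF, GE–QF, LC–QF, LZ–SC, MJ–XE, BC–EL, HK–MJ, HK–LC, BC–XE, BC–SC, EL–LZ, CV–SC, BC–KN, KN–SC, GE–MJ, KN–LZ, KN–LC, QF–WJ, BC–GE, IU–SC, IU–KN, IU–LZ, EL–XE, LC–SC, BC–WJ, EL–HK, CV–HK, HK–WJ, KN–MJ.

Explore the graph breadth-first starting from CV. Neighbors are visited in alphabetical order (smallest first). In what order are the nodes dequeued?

Visit CV; enqueue BC, HK, IU, SC → queue [BC, HK, IU, SC]
Visit BC; enqueue EL, GE, KN, WJ, XE → queue [HK, IU, SC, EL, GE, KN, WJ, XE]
Visit HK; enqueue LC, MJ → queue [IU, SC, EL, GE, KN, WJ, XE, LC, MJ]
Visit IU; enqueue LZ → queue [SC, EL, GE, KN, WJ, XE, LC, MJ, LZ]
Visit SC → queue [EL, GE, KN, WJ, XE, LC, MJ, LZ]
Visit EL → queue [GE, KN, WJ, XE, LC, MJ, LZ]
Visit GE; enqueue QF → queue [KN, WJ, XE, LC, MJ, LZ, QF]
Visit KN → queue [WJ, XE, LC, MJ, LZ, QF]
Visit WJ → queue [XE, LC, MJ, LZ, QF]
Visit XE → queue [LC, MJ, LZ, QF]
Visit LC → queue [MJ, LZ, QF]
Visit MJ → queue [LZ, QF]
Visit LZ → queue [QF]
Visit QF → queue []

CV, BC, HK, IU, SC, EL, GE, KN, WJ, XE, LC, MJ, LZ, QF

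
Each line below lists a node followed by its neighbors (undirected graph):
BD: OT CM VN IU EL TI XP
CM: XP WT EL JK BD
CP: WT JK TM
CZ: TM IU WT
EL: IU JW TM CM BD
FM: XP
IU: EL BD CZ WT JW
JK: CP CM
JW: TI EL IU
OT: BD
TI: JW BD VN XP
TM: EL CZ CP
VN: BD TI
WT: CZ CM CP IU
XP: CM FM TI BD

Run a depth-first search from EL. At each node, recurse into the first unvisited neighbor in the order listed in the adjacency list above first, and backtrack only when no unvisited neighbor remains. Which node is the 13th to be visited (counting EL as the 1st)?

TM

Visit EL
EL → IU
IU → BD
BD → OT
BD → CM
CM → XP
XP → FM
XP → TI
TI → JW
TI → VN
CM → WT
WT → CZ
CZ → TM
TM → CP
CP → JK

Visit order: EL, IU, BD, OT, CM, XP, FM, TI, JW, VN, WT, CZ, TM, CP, JK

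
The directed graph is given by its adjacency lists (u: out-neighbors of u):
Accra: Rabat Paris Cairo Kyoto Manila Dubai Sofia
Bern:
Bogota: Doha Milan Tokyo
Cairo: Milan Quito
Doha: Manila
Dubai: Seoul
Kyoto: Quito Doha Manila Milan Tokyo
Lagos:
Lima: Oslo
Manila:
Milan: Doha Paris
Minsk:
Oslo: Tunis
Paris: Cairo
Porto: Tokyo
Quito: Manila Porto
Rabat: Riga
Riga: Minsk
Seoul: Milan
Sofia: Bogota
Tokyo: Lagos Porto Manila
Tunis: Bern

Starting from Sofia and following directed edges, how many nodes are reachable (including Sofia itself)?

11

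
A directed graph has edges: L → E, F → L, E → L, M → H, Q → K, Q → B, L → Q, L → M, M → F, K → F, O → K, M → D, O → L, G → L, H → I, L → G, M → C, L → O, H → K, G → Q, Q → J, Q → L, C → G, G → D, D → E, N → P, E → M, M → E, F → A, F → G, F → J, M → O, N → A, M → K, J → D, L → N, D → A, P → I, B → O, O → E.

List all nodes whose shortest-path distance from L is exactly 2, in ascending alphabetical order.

A, B, C, D, F, H, J, K, P

Level 0: L
Level 1: E, G, M, N, O, Q
Level 2: A, B, C, D, F, H, J, K, P
Level 3: I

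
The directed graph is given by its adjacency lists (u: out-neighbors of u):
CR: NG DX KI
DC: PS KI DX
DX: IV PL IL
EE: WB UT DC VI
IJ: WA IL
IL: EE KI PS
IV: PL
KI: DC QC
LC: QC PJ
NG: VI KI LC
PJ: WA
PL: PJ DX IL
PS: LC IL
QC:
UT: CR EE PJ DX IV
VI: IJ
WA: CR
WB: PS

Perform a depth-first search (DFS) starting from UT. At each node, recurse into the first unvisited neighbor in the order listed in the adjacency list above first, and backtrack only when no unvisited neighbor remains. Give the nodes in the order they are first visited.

UT CR NG VI IJ WA IL EE WB PS LC QC PJ DC KI DX IV PL

Visit UT
UT → CR
CR → NG
NG → VI
VI → IJ
IJ → WA
IJ → IL
IL → EE
EE → WB
WB → PS
PS → LC
LC → QC
LC → PJ
EE → DC
DC → KI
DC → DX
DX → IV
IV → PL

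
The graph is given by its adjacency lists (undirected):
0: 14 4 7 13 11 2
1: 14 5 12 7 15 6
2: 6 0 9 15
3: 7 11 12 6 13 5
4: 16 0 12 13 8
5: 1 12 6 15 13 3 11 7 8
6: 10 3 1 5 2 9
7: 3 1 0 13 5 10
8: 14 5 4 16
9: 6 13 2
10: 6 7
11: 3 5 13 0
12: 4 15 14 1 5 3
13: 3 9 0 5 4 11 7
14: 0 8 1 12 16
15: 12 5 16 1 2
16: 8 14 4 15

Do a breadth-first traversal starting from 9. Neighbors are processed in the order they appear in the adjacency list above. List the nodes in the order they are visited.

Visit 9; enqueue 6, 13, 2 → queue [6, 13, 2]
Visit 6; enqueue 10, 3, 1, 5 → queue [13, 2, 10, 3, 1, 5]
Visit 13; enqueue 0, 4, 11, 7 → queue [2, 10, 3, 1, 5, 0, 4, 11, 7]
Visit 2; enqueue 15 → queue [10, 3, 1, 5, 0, 4, 11, 7, 15]
Visit 10 → queue [3, 1, 5, 0, 4, 11, 7, 15]
Visit 3; enqueue 12 → queue [1, 5, 0, 4, 11, 7, 15, 12]
Visit 1; enqueue 14 → queue [5, 0, 4, 11, 7, 15, 12, 14]
Visit 5; enqueue 8 → queue [0, 4, 11, 7, 15, 12, 14, 8]
Visit 0 → queue [4, 11, 7, 15, 12, 14, 8]
Visit 4; enqueue 16 → queue [11, 7, 15, 12, 14, 8, 16]
Visit 11 → queue [7, 15, 12, 14, 8, 16]
Visit 7 → queue [15, 12, 14, 8, 16]
Visit 15 → queue [12, 14, 8, 16]
Visit 12 → queue [14, 8, 16]
Visit 14 → queue [8, 16]
Visit 8 → queue [16]
Visit 16 → queue []

9, 6, 13, 2, 10, 3, 1, 5, 0, 4, 11, 7, 15, 12, 14, 8, 16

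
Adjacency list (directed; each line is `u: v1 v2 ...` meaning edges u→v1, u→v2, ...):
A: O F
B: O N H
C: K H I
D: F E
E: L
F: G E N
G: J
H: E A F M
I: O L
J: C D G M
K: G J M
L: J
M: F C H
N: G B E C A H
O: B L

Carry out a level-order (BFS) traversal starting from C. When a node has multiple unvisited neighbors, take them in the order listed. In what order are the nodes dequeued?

Visit C; enqueue K, H, I → queue [K, H, I]
Visit K; enqueue G, J, M → queue [H, I, G, J, M]
Visit H; enqueue E, A, F → queue [I, G, J, M, E, A, F]
Visit I; enqueue O, L → queue [G, J, M, E, A, F, O, L]
Visit G → queue [J, M, E, A, F, O, L]
Visit J; enqueue D → queue [M, E, A, F, O, L, D]
Visit M → queue [E, A, F, O, L, D]
Visit E → queue [A, F, O, L, D]
Visit A → queue [F, O, L, D]
Visit F; enqueue N → queue [O, L, D, N]
Visit O; enqueue B → queue [L, D, N, B]
Visit L → queue [D, N, B]
Visit D → queue [N, B]
Visit N → queue [B]
Visit B → queue []

C → K → H → I → G → J → M → E → A → F → O → L → D → N → B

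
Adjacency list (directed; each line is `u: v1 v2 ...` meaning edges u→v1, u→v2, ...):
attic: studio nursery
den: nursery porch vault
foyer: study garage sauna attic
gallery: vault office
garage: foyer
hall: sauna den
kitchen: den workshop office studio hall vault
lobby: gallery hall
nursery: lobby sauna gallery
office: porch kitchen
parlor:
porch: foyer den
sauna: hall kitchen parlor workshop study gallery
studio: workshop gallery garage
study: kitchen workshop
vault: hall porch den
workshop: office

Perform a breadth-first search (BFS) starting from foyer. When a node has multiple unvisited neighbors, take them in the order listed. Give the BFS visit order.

Visit foyer; enqueue study, garage, sauna, attic → queue [study, garage, sauna, attic]
Visit study; enqueue kitchen, workshop → queue [garage, sauna, attic, kitchen, workshop]
Visit garage → queue [sauna, attic, kitchen, workshop]
Visit sauna; enqueue hall, parlor, gallery → queue [attic, kitchen, workshop, hall, parlor, gallery]
Visit attic; enqueue studio, nursery → queue [kitchen, workshop, hall, parlor, gallery, studio, nursery]
Visit kitchen; enqueue den, office, vault → queue [workshop, hall, parlor, gallery, studio, nursery, den, office, vault]
Visit workshop → queue [hall, parlor, gallery, studio, nursery, den, office, vault]
Visit hall → queue [parlor, gallery, studio, nursery, den, office, vault]
Visit parlor → queue [gallery, studio, nursery, den, office, vault]
Visit gallery → queue [studio, nursery, den, office, vault]
Visit studio → queue [nursery, den, office, vault]
Visit nursery; enqueue lobby → queue [den, office, vault, lobby]
Visit den; enqueue porch → queue [office, vault, lobby, porch]
Visit office → queue [vault, lobby, porch]
Visit vault → queue [lobby, porch]
Visit lobby → queue [porch]
Visit porch → queue []

foyer -> study -> garage -> sauna -> attic -> kitchen -> workshop -> hall -> parlor -> gallery -> studio -> nursery -> den -> office -> vault -> lobby -> porch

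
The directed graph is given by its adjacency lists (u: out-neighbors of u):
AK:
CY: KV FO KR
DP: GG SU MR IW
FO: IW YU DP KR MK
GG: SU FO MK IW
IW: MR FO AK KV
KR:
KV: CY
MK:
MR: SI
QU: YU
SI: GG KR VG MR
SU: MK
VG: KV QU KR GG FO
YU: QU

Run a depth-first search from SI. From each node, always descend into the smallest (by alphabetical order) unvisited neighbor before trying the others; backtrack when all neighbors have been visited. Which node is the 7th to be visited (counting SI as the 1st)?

Visit SI
SI → GG
GG → FO
FO → DP
DP → IW
IW → AK
IW → KV
KV → CY
CY → KR
IW → MR
DP → SU
SU → MK
FO → YU
YU → QU
SI → VG

Visit order: SI, GG, FO, DP, IW, AK, KV, CY, KR, MR, SU, MK, YU, QU, VG

KV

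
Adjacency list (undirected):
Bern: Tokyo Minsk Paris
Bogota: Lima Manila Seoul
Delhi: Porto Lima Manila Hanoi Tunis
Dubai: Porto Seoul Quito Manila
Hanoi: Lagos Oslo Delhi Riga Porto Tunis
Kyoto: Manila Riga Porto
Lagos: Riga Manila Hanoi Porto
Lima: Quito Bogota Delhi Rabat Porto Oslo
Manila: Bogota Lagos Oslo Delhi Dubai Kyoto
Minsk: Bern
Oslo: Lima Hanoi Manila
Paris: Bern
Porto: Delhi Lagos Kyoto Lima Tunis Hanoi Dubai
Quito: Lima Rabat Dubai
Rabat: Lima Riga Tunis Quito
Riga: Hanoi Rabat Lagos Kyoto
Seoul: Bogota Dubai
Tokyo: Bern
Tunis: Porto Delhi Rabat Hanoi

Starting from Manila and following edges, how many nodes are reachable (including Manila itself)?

15

BFS from Manila visits: Manila, Bogota, Delhi, Dubai, Kyoto, Lagos, Oslo, Lima, Seoul, Hanoi, Porto, Tunis, Quito, Riga, Rabat
Reachable nodes: 15 of 19 total.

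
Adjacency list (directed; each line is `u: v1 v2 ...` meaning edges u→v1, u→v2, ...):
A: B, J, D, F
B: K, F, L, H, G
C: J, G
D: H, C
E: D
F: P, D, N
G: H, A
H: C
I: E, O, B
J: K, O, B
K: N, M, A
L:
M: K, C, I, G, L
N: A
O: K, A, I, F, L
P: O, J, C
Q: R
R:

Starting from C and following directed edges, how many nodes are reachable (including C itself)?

BFS from C visits: C, J, G, K, O, B, H, A, N, M, I, F, L, D, E, P
Reachable nodes: 16 of 18 total.

16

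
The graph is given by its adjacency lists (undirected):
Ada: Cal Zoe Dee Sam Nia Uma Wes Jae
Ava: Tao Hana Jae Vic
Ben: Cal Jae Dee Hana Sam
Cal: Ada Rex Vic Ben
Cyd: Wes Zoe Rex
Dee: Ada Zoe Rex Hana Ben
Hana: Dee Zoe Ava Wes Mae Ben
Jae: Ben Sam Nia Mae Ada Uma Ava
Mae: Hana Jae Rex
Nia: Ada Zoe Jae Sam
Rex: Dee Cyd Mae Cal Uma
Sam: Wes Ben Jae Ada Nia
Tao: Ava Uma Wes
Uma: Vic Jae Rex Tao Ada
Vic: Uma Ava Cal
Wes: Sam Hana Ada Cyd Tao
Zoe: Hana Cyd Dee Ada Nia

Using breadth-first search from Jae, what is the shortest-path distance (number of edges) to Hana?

Level 0: Jae
Level 1: Ada, Ava, Ben, Mae, Nia, Sam, Uma
Level 2: Cal, Dee, Hana, Rex, Tao, Vic, Wes, Zoe
Level 3: Cyd
Hana first appears at level 2.

2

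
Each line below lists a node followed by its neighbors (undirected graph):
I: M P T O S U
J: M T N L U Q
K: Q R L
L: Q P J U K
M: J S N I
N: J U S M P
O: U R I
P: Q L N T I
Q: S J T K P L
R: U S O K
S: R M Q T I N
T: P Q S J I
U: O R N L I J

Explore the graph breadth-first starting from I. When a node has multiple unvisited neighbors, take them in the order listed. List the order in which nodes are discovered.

I, M, P, T, O, S, U, J, N, Q, L, R, K

Visit I; enqueue M, P, T, O, S, U → queue [M, P, T, O, S, U]
Visit M; enqueue J, N → queue [P, T, O, S, U, J, N]
Visit P; enqueue Q, L → queue [T, O, S, U, J, N, Q, L]
Visit T → queue [O, S, U, J, N, Q, L]
Visit O; enqueue R → queue [S, U, J, N, Q, L, R]
Visit S → queue [U, J, N, Q, L, R]
Visit U → queue [J, N, Q, L, R]
Visit J → queue [N, Q, L, R]
Visit N → queue [Q, L, R]
Visit Q; enqueue K → queue [L, R, K]
Visit L → queue [R, K]
Visit R → queue [K]
Visit K → queue []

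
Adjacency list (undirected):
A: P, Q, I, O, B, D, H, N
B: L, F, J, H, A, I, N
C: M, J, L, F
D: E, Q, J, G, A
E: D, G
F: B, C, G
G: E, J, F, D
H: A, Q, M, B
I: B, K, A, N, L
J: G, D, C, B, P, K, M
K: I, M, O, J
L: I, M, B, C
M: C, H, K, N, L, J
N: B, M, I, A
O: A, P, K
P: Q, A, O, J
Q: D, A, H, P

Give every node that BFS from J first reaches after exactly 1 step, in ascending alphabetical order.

Level 0: J
Level 1: B, C, D, G, K, M, P
Level 2: A, E, F, H, I, L, N, O, Q

B, C, D, G, K, M, P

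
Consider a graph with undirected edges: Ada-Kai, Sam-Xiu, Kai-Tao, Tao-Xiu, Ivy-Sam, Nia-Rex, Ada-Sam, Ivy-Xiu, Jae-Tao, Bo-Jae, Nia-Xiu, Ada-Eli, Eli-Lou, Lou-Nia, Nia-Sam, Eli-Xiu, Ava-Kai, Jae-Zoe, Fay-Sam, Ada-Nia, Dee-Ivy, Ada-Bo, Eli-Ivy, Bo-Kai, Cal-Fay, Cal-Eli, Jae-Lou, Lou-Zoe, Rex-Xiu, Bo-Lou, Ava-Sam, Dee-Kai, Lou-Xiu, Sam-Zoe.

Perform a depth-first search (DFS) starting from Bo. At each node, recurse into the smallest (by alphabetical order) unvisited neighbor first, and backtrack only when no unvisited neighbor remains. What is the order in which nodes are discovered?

Visit Bo
Bo → Ada
Ada → Eli
Eli → Cal
Cal → Fay
Fay → Sam
Sam → Ava
Ava → Kai
Kai → Dee
Dee → Ivy
Ivy → Xiu
Xiu → Lou
Lou → Jae
Jae → Tao
Jae → Zoe
Lou → Nia
Nia → Rex

Bo Ada Eli Cal Fay Sam Ava Kai Dee Ivy Xiu Lou Jae Tao Zoe Nia Rex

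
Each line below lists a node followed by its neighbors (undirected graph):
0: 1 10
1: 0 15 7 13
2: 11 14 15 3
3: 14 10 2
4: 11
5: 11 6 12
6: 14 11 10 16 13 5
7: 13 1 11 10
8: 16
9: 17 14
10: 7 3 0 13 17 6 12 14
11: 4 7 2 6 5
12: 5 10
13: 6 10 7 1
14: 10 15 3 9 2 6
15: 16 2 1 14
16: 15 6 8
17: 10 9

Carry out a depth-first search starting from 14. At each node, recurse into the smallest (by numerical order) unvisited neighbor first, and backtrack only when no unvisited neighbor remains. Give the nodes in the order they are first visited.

14, 2, 3, 10, 0, 1, 7, 11, 4, 5, 6, 13, 16, 8, 15, 12, 17, 9

Visit 14
14 → 2
2 → 3
3 → 10
10 → 0
0 → 1
1 → 7
7 → 11
11 → 4
11 → 5
5 → 6
6 → 13
6 → 16
16 → 8
16 → 15
5 → 12
10 → 17
17 → 9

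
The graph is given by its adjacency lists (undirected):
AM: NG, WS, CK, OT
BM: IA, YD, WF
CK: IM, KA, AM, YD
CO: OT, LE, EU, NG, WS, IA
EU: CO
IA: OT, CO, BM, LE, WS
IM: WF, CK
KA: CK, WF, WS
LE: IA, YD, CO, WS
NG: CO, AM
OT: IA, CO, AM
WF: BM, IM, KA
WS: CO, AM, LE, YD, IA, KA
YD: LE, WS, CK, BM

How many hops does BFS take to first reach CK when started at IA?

Level 0: IA
Level 1: BM, CO, LE, OT, WS
Level 2: AM, EU, KA, NG, WF, YD
Level 3: CK, IM
CK first appears at level 3.

3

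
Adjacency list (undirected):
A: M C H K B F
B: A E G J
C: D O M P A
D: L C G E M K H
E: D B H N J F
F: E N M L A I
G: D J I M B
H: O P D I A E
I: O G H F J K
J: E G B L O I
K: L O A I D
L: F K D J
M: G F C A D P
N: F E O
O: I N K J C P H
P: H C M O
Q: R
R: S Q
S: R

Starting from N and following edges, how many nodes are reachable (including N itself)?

16

BFS from N visits: N, E, F, O, B, D, H, J, A, I, L, M, C, K, P, G
Reachable nodes: 16 of 19 total.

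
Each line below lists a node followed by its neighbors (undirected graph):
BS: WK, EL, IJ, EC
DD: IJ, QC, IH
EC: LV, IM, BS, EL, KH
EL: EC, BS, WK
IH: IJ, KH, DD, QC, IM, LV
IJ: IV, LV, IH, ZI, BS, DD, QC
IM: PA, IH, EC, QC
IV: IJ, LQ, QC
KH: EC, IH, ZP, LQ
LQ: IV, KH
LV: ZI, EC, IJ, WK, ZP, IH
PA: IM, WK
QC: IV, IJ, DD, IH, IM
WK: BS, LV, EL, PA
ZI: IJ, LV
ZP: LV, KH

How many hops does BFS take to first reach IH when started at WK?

Level 0: WK
Level 1: BS, EL, LV, PA
Level 2: EC, IH, IJ, IM, ZI, ZP
Level 3: DD, IV, KH, QC
Level 4: LQ
IH first appears at level 2.

2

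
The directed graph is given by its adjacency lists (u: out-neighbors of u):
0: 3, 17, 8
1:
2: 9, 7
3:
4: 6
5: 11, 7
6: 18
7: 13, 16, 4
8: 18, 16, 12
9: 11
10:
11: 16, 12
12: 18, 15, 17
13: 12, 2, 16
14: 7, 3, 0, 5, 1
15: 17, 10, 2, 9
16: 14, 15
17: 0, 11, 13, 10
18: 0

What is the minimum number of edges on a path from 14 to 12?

Level 0: 14
Level 1: 0, 1, 3, 5, 7
Level 2: 4, 8, 11, 13, 16, 17
Level 3: 2, 6, 10, 12, 15, 18
Level 4: 9
12 first appears at level 3.

3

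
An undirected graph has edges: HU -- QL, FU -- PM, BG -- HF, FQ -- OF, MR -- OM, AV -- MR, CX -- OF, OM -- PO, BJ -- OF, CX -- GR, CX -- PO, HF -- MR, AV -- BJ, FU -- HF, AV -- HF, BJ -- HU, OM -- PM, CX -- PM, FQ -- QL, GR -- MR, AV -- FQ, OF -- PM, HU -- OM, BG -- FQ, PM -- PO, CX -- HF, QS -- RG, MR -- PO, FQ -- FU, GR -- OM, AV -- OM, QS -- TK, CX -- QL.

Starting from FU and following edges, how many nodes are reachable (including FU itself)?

15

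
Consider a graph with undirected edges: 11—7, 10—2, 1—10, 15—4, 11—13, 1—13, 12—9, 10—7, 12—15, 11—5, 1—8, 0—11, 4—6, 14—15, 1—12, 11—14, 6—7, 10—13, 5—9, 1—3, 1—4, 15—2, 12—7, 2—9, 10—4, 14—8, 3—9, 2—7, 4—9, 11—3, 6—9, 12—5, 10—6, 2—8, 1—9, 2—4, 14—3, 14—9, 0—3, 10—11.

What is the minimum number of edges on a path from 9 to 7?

2

Level 0: 9
Level 1: 1, 2, 3, 4, 5, 6, 12, 14
Level 2: 0, 7, 8, 10, 11, 13, 15
7 first appears at level 2.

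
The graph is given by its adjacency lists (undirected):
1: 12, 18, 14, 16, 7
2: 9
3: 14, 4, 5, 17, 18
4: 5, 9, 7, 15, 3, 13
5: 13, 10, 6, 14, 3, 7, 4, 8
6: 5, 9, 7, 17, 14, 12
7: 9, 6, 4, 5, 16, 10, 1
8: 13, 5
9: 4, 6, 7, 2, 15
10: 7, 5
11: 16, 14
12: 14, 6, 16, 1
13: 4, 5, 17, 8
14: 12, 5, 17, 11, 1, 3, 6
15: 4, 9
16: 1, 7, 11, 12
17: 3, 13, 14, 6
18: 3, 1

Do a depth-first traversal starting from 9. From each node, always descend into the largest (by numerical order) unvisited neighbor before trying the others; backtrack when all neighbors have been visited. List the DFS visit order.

9, 15, 4, 13, 17, 14, 12, 16, 11, 7, 10, 5, 8, 6, 3, 18, 1, 2

Visit 9
9 → 15
15 → 4
4 → 13
13 → 17
17 → 14
14 → 12
12 → 16
16 → 11
16 → 7
7 → 10
10 → 5
5 → 8
5 → 6
5 → 3
3 → 18
18 → 1
9 → 2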